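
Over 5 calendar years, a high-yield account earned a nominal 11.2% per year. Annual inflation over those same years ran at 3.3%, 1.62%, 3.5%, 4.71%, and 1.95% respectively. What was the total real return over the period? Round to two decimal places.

Cumulative inflation factor: 1.033 × 1.0162 × 1.035 × 1.0471 × 1.0195 ≈ 1.15983.
Nominal growth factor: 1.70029. Real growth factor = 1.70029 / 1.15983 ≈ 1.46598.
Total real return ≈ 46.5982%.

46.60%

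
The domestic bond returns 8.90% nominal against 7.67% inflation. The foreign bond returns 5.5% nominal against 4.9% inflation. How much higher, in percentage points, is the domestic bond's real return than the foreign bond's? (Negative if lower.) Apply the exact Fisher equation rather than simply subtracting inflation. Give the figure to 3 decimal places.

The domestic bond real return: 1.0890/1.0767 − 1 = 1.1424%.
The foreign bond real return: 1.055/1.049 − 1 = 0.5720%.
Difference: 1.1424 − 0.5720 = 0.5704 pp.

0.570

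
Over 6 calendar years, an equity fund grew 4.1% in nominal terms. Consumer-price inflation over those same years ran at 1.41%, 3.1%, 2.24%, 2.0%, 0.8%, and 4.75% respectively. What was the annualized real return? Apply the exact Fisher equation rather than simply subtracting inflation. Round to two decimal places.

Cumulative inflation factor: 1.0141 × 1.031 × 1.0224 × 1.020 × 1.008 × 1.0475 ≈ 1.15126.
Nominal growth factor: 1.04100. Real growth factor = 1.04100 / 1.15126 ≈ 0.90422.
Annualized: 0.90422^(1/6) − 1 ≈ -0.01664.

-1.66%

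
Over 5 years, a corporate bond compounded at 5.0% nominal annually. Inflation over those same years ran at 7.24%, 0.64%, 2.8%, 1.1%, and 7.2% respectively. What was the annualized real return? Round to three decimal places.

Cumulative inflation factor: 1.0724 × 1.0064 × 1.028 × 1.011 × 1.072 ≈ 1.20245.
Nominal growth factor: 1.27628. Real growth factor = 1.27628 / 1.20245 ≈ 1.06140.
Annualized: 1.06140^(1/5) − 1 ≈ 0.01199.

1.199%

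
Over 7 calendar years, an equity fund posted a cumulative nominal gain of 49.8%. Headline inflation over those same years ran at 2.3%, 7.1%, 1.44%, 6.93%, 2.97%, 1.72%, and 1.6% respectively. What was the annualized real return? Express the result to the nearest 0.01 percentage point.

Cumulative inflation factor: 1.023 × 1.071 × 1.0144 × 1.0693 × 1.0297 × 1.0172 × 1.016 ≈ 1.26469.
Nominal growth factor: 1.49800. Real growth factor = 1.49800 / 1.26469 ≈ 1.18448.
Annualized: 1.18448^(1/7) − 1 ≈ 0.02448.

2.45%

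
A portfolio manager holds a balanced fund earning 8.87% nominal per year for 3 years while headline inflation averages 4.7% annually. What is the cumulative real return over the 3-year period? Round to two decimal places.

The annual real rate is (1+8.87%)/(1+4.7%) − 1 = 3.9828%.
Compounded over 3 years: (1 + 0.039828)^3 − 1 ≈ 0.12431.

12.43%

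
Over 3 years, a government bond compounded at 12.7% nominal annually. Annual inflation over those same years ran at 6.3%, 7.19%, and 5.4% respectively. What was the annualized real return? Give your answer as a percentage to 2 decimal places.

6.03%

Cumulative inflation factor: 1.063 × 1.0719 × 1.054 ≈ 1.20096.
Nominal growth factor: 1.43144. Real growth factor = 1.43144 / 1.20096 ≈ 1.19191.
Annualized: 1.19191^(1/3) − 1 ≈ 0.06027.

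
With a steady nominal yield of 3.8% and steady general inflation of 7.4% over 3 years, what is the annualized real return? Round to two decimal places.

-3.35%

With constant rates the annual real return is the same each year: (1+3.8%)/(1+7.4%) − 1 = -0.03352.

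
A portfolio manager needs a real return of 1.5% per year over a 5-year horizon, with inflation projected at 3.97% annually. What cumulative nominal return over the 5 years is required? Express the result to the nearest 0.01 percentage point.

30.88%

Required annual nominal rate: (1+1.5%)(1+3.97%) − 1 = 5.52955%.
Cumulative over 5 years: (1 + 0.0552955)^5 − 1 ≈ 0.30879.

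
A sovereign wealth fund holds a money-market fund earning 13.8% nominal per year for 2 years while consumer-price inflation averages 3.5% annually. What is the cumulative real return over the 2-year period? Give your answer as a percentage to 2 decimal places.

The annual real rate is (1+13.8%)/(1+3.5%) − 1 = 9.9517%.
Compounded over 2 years: (1 + 0.099517)^2 − 1 ≈ 0.20894.

20.89%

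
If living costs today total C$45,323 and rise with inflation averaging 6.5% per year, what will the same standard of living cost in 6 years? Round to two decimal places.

Cumulative price-level factor: (1+6.5%)^6 ≈ 1.4591422965.
The nominal amount required is C$45,323 scaled up by that factor.

C$66,132.71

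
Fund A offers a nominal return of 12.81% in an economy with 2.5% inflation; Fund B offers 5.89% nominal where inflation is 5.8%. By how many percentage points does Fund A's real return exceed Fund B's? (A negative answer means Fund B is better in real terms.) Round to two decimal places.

Fund A real return: 1.1281/1.025 − 1 = 10.059%.
Fund B real return: 1.0589/1.058 − 1 = 0.085%.
Difference: 10.059 − 0.085 = 9.974 pp.

9.97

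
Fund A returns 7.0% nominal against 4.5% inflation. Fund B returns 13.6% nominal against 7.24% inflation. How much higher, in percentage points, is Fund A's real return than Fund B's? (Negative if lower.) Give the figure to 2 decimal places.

-3.54

Fund A real return: 1.070/1.045 − 1 = 2.392%.
Fund B real return: 1.136/1.0724 − 1 = 5.931%.
Difference: 2.392 − 5.931 = -3.539 pp.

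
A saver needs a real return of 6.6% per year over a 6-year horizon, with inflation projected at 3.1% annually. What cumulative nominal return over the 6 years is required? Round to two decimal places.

76.24%

Required annual nominal rate: (1+6.6%)(1+3.1%) − 1 = 9.9046%.
Cumulative over 6 years: (1 + 0.099046)^6 − 1 ≈ 0.76236.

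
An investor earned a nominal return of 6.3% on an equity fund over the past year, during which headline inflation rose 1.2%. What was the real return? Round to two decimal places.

Real return via the Fisher equation: (1 + 6.3%)/(1 + 1.2%) − 1 = 1.063/1.012 − 1 ≈ 0.05040.

5.04%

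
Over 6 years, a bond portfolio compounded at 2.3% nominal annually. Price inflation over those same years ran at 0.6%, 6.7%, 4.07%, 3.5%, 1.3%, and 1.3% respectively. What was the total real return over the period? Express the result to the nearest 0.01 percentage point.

-3.39%

Cumulative inflation factor: 1.006 × 1.067 × 1.0407 × 1.035 × 1.013 × 1.013 ≈ 1.18644.
Nominal growth factor: 1.14618. Real growth factor = 1.14618 / 1.18644 ≈ 0.96607.
Total real return ≈ -3.3934%.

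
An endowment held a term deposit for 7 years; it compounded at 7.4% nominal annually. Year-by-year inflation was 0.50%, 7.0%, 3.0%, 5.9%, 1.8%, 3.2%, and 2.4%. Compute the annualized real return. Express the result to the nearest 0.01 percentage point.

3.89%

Cumulative inflation factor: 1.0050 × 1.070 × 1.030 × 1.059 × 1.018 × 1.032 × 1.024 ≈ 1.26186.
Nominal growth factor: 1.64828. Real growth factor = 1.64828 / 1.26186 ≈ 1.30623.
Annualized: 1.30623^(1/7) − 1 ≈ 0.03890.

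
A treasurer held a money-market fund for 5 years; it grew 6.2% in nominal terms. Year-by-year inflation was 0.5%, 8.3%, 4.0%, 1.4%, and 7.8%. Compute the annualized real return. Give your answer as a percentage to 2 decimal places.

Cumulative inflation factor: 1.005 × 1.083 × 1.040 × 1.014 × 1.078 ≈ 1.23733.
Nominal growth factor: 1.06200. Real growth factor = 1.06200 / 1.23733 ≈ 0.85830.
Annualized: 0.85830^(1/5) − 1 ≈ -0.03010.

-3.01%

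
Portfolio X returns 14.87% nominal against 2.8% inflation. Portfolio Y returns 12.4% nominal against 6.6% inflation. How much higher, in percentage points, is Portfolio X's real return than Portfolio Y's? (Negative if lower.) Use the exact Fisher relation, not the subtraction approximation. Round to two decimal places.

Portfolio X real return: 1.1487/1.028 − 1 = 11.741%.
Portfolio Y real return: 1.124/1.066 − 1 = 5.441%.
Difference: 11.741 − 5.441 = 6.300 pp.

6.30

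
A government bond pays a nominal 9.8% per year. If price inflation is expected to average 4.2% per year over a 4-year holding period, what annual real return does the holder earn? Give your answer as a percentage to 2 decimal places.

5.37%

With constant rates the annual real return is the same each year: (1+9.8%)/(1+4.2%) − 1 = 0.05374.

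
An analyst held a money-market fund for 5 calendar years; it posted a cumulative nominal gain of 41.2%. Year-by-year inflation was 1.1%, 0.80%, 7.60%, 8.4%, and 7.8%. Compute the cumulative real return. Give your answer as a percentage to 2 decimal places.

10.20%

Cumulative inflation factor: 1.011 × 1.0080 × 1.0760 × 1.084 × 1.078 ≈ 1.28136.
Nominal growth factor: 1.41200. Real growth factor = 1.41200 / 1.28136 ≈ 1.10195.
Total real return ≈ 10.1952%.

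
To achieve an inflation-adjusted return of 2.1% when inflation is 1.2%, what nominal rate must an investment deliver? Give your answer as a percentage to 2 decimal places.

By the Fisher equation, 1 + r_nom = (1 + 2.1%)(1 + 1.2%) = 1.021 × 1.012 = 1.033252.
So r_nom = 3.3252%.

3.33%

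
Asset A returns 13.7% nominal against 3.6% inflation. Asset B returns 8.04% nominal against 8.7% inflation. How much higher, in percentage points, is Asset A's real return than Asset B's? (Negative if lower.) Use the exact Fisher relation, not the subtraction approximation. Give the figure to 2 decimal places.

Asset A real return: 1.137/1.036 − 1 = 9.749%.
Asset B real return: 1.0804/1.087 − 1 = -0.607%.
Difference: 9.749 − (-0.607) = 10.356 pp.

10.36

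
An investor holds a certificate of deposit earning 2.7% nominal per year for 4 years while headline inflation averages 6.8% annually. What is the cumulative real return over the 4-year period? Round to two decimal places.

-14.49%

The annual real rate is (1+2.7%)/(1+6.8%) − 1 = -3.8390%.
Compounded over 4 years: (1 + -0.038390)^4 − 1 ≈ -0.14494.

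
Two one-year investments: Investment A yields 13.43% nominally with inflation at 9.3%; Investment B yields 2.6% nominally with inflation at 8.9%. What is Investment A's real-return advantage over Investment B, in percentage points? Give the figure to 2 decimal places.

Investment A real return: 1.1343/1.093 − 1 = 3.779%.
Investment B real return: 1.026/1.089 − 1 = -5.785%.
Difference: 3.779 − (-5.785) = 9.564 pp.

9.56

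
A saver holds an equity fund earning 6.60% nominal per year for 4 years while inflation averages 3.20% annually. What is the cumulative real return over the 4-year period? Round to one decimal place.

The annual real rate is (1+6.60%)/(1+3.20%) − 1 = 3.2946%.
Compounded over 4 years: (1 + 0.032946)^4 − 1 ≈ 0.13844.

13.8%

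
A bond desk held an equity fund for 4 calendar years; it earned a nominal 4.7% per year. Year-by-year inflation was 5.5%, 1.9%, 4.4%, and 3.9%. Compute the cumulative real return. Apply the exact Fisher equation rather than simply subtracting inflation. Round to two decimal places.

3.05%

Cumulative inflation factor: 1.055 × 1.019 × 1.044 × 1.039 ≈ 1.16612.
Nominal growth factor: 1.20167. Real growth factor = 1.20167 / 1.16612 ≈ 1.03049.
Total real return ≈ 3.0491%.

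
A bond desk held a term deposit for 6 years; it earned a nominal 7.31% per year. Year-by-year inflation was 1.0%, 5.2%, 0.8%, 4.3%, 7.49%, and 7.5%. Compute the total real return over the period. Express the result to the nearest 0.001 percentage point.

Cumulative inflation factor: 1.010 × 1.052 × 1.008 × 1.043 × 1.0749 × 1.075 ≈ 1.29080.
Nominal growth factor: 1.52701. Real growth factor = 1.52701 / 1.29080 ≈ 1.18299.
Total real return ≈ 18.2994%.

18.299%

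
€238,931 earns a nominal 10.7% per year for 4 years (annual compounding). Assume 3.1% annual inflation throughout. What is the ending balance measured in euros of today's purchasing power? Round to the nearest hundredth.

Nominal value at maturity: €238,931 × (1 + 10.7%)^4 ≈ €358,808.72.
Price-level factor over 4 years: (1 + 3.1%)^4 ≈ 1.1298860875.
Dividing the nominal maturity value by the price-level factor gives the value in today's money.

€317,561.85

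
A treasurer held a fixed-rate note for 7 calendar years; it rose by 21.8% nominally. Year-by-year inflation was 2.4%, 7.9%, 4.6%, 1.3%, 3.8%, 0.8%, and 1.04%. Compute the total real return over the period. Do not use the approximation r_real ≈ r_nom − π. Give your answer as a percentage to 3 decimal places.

Cumulative inflation factor: 1.024 × 1.079 × 1.046 × 1.013 × 1.038 × 1.008 × 1.0104 ≈ 1.23770.
Nominal growth factor: 1.21800. Real growth factor = 1.21800 / 1.23770 ≈ 0.98409.
Total real return ≈ -1.5913%.

-1.591%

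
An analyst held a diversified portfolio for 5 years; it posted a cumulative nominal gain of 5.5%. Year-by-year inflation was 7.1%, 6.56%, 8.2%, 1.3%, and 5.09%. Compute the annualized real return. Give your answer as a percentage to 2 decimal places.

-4.30%

Cumulative inflation factor: 1.071 × 1.0656 × 1.082 × 1.013 × 1.0509 ≈ 1.31456.
Nominal growth factor: 1.05500. Real growth factor = 1.05500 / 1.31456 ≈ 0.80255.
Annualized: 0.80255^(1/5) − 1 ≈ -0.04304.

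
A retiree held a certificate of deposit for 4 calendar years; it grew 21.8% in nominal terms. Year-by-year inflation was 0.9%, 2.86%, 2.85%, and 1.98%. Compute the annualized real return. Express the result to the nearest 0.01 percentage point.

Cumulative inflation factor: 1.009 × 1.0286 × 1.0285 × 1.0198 ≈ 1.08857.
Nominal growth factor: 1.21800. Real growth factor = 1.21800 / 1.08857 ≈ 1.11890.
Annualized: 1.11890^(1/4) − 1 ≈ 0.02848.

2.85%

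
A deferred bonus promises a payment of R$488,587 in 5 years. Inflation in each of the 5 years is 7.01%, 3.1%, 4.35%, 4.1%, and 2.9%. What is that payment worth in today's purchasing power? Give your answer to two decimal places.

Price-level factor over 5 years: 1.0701 × 1.031 × 1.0435 × 1.041 × 1.029 ≈ 1.2332229181.
Purchasing power today: R$488,587 divided by that factor.

R$396,187.09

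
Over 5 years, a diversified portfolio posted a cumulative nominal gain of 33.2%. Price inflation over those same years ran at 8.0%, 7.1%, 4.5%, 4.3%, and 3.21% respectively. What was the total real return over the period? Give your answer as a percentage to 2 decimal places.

Cumulative inflation factor: 1.080 × 1.071 × 1.045 × 1.043 × 1.0321 ≈ 1.30117.
Nominal growth factor: 1.33200. Real growth factor = 1.33200 / 1.30117 ≈ 1.02369.
Total real return ≈ 2.3690%.

2.37%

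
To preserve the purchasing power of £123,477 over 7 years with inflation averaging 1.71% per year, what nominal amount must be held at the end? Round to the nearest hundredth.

£139,037.40

Cumulative price-level factor: (1+1.71%)^7 ≈ 1.1260186409.
Multiplying £123,477 by the price-level factor gives the future nominal sum.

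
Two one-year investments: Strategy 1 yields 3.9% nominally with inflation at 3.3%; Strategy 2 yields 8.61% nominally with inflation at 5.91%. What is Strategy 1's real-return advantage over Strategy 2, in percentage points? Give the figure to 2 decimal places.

-1.97

Strategy 1 real return: 1.039/1.033 − 1 = 0.581%.
Strategy 2 real return: 1.0861/1.0591 − 1 = 2.549%.
Difference: 0.581 − 2.549 = -1.968 pp.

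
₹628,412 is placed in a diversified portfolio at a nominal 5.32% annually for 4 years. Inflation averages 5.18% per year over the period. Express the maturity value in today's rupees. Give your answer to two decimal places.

Nominal value at maturity: ₹628,412 × (1 + 5.32%)^4 ≈ ₹773,192.92.
Price-level factor over 4 years: (1 + 5.18%)^4 ≈ 1.2238626071.
The maturity value deflated by that factor is the answer in today's purchasing power.

₹631,764.48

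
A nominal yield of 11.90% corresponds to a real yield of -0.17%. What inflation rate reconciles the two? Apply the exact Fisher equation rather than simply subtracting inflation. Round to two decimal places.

From (1+r_nom) = (1+r_real)(1+π), we get 1+π = (1 + 11.90%)/(1 − 0.17%) = 1.1190/0.9983 ≈ 1.12091.
So π ≈ 12.0906%.

12.09%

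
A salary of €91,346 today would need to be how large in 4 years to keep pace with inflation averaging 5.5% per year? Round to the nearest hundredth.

€113,161.68

Cumulative price-level factor: (1+5.5%)^4 ≈ 1.2388246506.
The nominal amount required is €91,346 scaled up by that factor.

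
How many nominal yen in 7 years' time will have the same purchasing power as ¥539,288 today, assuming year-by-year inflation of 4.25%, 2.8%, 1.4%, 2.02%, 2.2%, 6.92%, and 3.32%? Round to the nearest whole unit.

Cumulative price-level factor: 1.0425 × 1.028 × 1.014 × 1.0202 × 1.022 × 1.0692 × 1.0332 ≈ 1.2516609292.
Multiplying ¥539,288 by the price-level factor gives the future nominal sum.

¥675,006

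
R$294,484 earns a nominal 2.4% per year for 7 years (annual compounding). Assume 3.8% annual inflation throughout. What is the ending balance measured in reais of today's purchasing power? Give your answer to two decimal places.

R$267,781.10

Nominal value at maturity: R$294,484 × (1 + 2.4%)^7 ≈ R$347,665.34.
Price-level factor over 7 years: (1 + 3.8%)^7 ≈ 1.2983191849.
Dividing the nominal maturity value by the price-level factor gives the value in today's money.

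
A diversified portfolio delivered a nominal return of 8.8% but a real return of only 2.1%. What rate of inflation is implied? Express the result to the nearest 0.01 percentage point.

From (1+r_nom) = (1+r_real)(1+π), we get 1+π = (1 + 8.8%)/(1 + 2.1%) = 1.088/1.021 ≈ 1.06562.
So π ≈ 6.5622%.

6.56%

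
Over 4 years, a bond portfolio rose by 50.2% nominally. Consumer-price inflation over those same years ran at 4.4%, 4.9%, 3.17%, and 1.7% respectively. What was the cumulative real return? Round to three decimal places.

30.713%

Cumulative inflation factor: 1.044 × 1.049 × 1.0317 × 1.017 ≈ 1.14908.
Nominal growth factor: 1.50200. Real growth factor = 1.50200 / 1.14908 ≈ 1.30713.
Total real return ≈ 30.7132%.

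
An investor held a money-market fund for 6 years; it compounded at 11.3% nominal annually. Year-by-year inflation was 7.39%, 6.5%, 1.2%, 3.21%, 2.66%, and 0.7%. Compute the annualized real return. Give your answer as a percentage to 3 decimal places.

7.454%

Cumulative inflation factor: 1.0739 × 1.065 × 1.012 × 1.0321 × 1.0266 × 1.007 ≈ 1.23494.
Nominal growth factor: 1.90095. Real growth factor = 1.90095 / 1.23494 ≈ 1.53930.
Annualized: 1.53930^(1/6) − 1 ≈ 0.07454.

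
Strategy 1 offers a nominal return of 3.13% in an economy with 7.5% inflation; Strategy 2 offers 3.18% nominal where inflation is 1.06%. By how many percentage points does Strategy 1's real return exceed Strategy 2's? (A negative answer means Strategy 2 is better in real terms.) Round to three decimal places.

-6.163

Strategy 1 real return: 1.0313/1.075 − 1 = -4.0651%.
Strategy 2 real return: 1.0318/1.0106 − 1 = 2.0978%.
Difference: -4.0651 − 2.0978 = -6.1629 pp.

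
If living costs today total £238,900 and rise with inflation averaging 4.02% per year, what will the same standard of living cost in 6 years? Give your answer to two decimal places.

Cumulative price-level factor: (1+4.02%)^6 ≈ 1.2667797041.
Multiplying £238,900 by the price-level factor gives the future nominal sum.

£302,633.67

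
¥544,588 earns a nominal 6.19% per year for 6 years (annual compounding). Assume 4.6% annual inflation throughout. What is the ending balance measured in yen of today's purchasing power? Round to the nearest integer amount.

¥596,183

Nominal value at maturity: ¥544,588 × (1 + 6.19%)^6 ≈ ¥780,854.
Price-level factor over 6 years: (1 + 4.6%)^6 ≈ 1.3097551271.
The maturity value deflated by that factor is the answer in today's purchasing power.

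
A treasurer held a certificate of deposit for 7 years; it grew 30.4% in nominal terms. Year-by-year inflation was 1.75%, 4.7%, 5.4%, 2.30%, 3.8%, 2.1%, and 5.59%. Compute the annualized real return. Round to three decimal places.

Cumulative inflation factor: 1.0175 × 1.047 × 1.054 × 1.0230 × 1.038 × 1.021 × 1.0559 ≈ 1.28541.
Nominal growth factor: 1.30400. Real growth factor = 1.30400 / 1.28541 ≈ 1.01446.
Annualized: 1.01446^(1/7) − 1 ≈ 0.00205.

0.205%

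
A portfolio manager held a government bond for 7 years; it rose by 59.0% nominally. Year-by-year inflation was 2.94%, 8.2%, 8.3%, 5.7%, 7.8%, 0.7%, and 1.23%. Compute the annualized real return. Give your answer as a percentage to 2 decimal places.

Cumulative inflation factor: 1.0294 × 1.082 × 1.083 × 1.057 × 1.078 × 1.007 × 1.0123 ≈ 1.40111.
Nominal growth factor: 1.59000. Real growth factor = 1.59000 / 1.40111 ≈ 1.13481.
Annualized: 1.13481^(1/7) − 1 ≈ 0.01823.

1.82%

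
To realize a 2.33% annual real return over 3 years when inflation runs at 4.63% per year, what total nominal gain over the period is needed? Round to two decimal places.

Required annual nominal rate: (1+2.33%)(1+4.63%) − 1 = 7.067879%.
Cumulative over 3 years: (1 + 0.07067879)^3 − 1 ≈ 0.22738.

22.74%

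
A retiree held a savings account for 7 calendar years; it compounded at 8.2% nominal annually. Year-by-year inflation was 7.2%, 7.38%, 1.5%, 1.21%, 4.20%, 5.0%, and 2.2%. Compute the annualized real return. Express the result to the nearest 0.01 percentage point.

3.97%

Cumulative inflation factor: 1.072 × 1.0738 × 1.015 × 1.0121 × 1.0420 × 1.050 × 1.022 ≈ 1.32226.
Nominal growth factor: 1.73616. Real growth factor = 1.73616 / 1.32226 ≈ 1.31303.
Annualized: 1.31303^(1/7) − 1 ≈ 0.03967.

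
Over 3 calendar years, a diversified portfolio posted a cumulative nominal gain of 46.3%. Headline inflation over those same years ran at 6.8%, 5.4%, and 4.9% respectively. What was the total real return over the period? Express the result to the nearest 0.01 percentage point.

Cumulative inflation factor: 1.068 × 1.054 × 1.049 ≈ 1.18083.
Nominal growth factor: 1.46300. Real growth factor = 1.46300 / 1.18083 ≈ 1.23896.
Total real return ≈ 23.8959%.

23.90%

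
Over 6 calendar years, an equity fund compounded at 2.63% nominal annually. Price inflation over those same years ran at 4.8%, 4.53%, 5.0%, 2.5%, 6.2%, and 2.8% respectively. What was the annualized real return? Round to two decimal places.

Cumulative inflation factor: 1.048 × 1.0453 × 1.050 × 1.025 × 1.062 × 1.028 ≈ 1.28716.
Nominal growth factor: 1.16855. Real growth factor = 1.16855 / 1.28716 ≈ 0.90785.
Annualized: 0.90785^(1/6) − 1 ≈ -0.01598.

-1.60%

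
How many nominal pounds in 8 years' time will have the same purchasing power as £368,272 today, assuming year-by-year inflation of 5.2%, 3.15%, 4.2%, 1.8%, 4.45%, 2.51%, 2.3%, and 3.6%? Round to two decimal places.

£481,037.84

Cumulative price-level factor: 1.052 × 1.0315 × 1.042 × 1.018 × 1.0445 × 1.0251 × 1.023 × 1.036 ≈ 1.3062025764.
The nominal amount required is £368,272 scaled up by that factor.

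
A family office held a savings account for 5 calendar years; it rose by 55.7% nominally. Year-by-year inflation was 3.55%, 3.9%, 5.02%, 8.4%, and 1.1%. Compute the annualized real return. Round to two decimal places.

Cumulative inflation factor: 1.0355 × 1.039 × 1.0502 × 1.084 × 1.011 ≈ 1.23828.
Nominal growth factor: 1.55700. Real growth factor = 1.55700 / 1.23828 ≈ 1.25739.
Annualized: 1.25739^(1/5) − 1 ≈ 0.04687.

4.69%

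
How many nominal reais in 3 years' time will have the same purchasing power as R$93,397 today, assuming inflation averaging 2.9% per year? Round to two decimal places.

R$101,760.46

Cumulative price-level factor: (1+2.9%)^3 = 1.089547389.
The nominal amount required is R$93,397 scaled up by that factor.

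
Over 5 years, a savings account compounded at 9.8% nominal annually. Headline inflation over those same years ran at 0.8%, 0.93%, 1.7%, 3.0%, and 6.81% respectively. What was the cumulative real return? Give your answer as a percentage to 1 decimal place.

Cumulative inflation factor: 1.008 × 1.0093 × 1.017 × 1.030 × 1.0681 ≈ 1.13828.
Nominal growth factor: 1.59592. Real growth factor = 1.59592 / 1.13828 ≈ 1.40204.
Total real return ≈ 40.2041%.

40.2%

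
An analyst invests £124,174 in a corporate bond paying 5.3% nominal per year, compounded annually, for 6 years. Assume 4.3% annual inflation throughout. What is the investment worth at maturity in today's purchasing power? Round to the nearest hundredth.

£131,490.70

Nominal value at maturity: £124,174 × (1 + 5.3%)^6 ≈ £169,278.15.
Price-level factor over 6 years: (1 + 4.3%)^6 ≈ 1.2873773104.
The maturity value deflated by that factor is the answer in today's purchasing power.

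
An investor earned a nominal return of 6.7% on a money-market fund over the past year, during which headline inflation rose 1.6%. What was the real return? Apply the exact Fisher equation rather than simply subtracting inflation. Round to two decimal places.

5.02%

Real return via the Fisher equation: (1 + 6.7%)/(1 + 1.6%) − 1 = 1.067/1.016 − 1 ≈ 0.05020.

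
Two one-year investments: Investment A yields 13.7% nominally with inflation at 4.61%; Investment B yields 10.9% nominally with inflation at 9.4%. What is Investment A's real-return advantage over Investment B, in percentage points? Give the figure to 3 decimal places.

7.318

Investment A real return: 1.137/1.0461 − 1 = 8.6894%.
Investment B real return: 1.109/1.094 − 1 = 1.3711%.
Difference: 8.6894 − 1.3711 = 7.3183 pp.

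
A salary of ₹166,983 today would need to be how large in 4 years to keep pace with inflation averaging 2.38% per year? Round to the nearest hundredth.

₹183,456.35

Cumulative price-level factor: (1+2.38%)^4 ≈ 1.0986528859.
The nominal amount required is ₹166,983 scaled up by that factor.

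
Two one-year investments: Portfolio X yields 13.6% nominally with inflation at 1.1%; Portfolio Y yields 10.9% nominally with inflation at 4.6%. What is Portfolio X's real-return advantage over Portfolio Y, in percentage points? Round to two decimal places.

6.34

Portfolio X real return: 1.136/1.011 − 1 = 12.364%.
Portfolio Y real return: 1.109/1.046 − 1 = 6.023%.
Difference: 12.364 − 6.023 = 6.341 pp.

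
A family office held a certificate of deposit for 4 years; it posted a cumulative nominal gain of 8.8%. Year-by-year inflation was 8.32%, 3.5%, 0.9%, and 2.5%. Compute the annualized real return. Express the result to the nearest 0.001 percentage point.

Cumulative inflation factor: 1.0832 × 1.035 × 1.009 × 1.025 ≈ 1.15948.
Nominal growth factor: 1.08800. Real growth factor = 1.08800 / 1.15948 ≈ 0.93835.
Annualized: 0.93835^(1/4) − 1 ≈ -0.01578.

-1.578%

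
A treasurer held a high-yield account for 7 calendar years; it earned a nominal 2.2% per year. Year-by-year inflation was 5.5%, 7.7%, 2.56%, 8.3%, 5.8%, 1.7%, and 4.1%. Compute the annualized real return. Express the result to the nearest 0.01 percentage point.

-2.73%

Cumulative inflation factor: 1.055 × 1.077 × 1.0256 × 1.083 × 1.058 × 1.017 × 1.041 ≈ 1.41362.
Nominal growth factor: 1.16454. Real growth factor = 1.16454 / 1.41362 ≈ 0.82380.
Annualized: 0.82380^(1/7) − 1 ≈ -0.02731.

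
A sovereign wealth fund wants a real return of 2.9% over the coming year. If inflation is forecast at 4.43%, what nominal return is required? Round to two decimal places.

By the Fisher equation, 1 + r_nom = (1 + 2.9%)(1 + 4.43%) = 1.029 × 1.0443 = 1.0745847.
So r_nom = 7.45847%.

7.46%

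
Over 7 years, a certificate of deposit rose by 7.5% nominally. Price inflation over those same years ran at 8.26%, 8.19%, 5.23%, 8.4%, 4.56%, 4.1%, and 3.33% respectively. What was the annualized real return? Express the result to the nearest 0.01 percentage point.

Cumulative inflation factor: 1.0826 × 1.0819 × 1.0523 × 1.084 × 1.0456 × 1.041 × 1.0333 ≈ 1.50268.
Nominal growth factor: 1.07500. Real growth factor = 1.07500 / 1.50268 ≈ 0.71539.
Annualized: 0.71539^(1/7) − 1 ≈ -0.04672.

-4.67%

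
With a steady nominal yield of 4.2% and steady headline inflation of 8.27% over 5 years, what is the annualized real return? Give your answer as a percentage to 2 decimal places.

-3.76%

With constant rates the annual real return is the same each year: (1+4.2%)/(1+8.27%) − 1 = -0.03759.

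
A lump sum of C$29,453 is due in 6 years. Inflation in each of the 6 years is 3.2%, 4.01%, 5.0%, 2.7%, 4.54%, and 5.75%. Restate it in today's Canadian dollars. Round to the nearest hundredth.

C$23,017.18

Price-level factor over 6 years: 1.032 × 1.0401 × 1.050 × 1.027 × 1.0454 × 1.0575 ≈ 1.2796093599.
Purchasing power today: C$29,453 divided by that factor.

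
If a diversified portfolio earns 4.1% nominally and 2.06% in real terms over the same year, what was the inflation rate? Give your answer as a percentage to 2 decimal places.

2.00%

From (1+r_nom) = (1+r_real)(1+π), we get 1+π = (1 + 4.1%)/(1 + 2.06%) = 1.041/1.0206 ≈ 1.01999.
So π ≈ 1.9988%.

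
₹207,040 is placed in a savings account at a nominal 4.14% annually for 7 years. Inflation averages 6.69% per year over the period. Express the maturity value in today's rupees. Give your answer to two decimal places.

₹174,787.86

Nominal value at maturity: ₹207,040 × (1 + 4.14%)^7 ≈ ₹275,028.23.
Price-level factor over 7 years: (1 + 6.69%)^7 ≈ 1.5734973140.
Dividing the nominal maturity value by the price-level factor gives the value in today's money.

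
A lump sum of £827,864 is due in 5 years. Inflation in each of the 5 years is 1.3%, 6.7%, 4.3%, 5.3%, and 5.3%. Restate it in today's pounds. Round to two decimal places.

Price-level factor over 5 years: 1.013 × 1.067 × 1.043 × 1.053 × 1.053 ≈ 1.2500141108.
Purchasing power today: £827,864 divided by that factor.

£662,283.72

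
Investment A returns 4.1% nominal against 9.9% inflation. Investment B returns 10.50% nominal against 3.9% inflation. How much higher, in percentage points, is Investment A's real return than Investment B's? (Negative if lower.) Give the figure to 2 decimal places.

Investment A real return: 1.041/1.099 − 1 = -5.278%.
Investment B real return: 1.1050/1.039 − 1 = 6.352%.
Difference: -5.278 − 6.352 = -11.630 pp.

-11.63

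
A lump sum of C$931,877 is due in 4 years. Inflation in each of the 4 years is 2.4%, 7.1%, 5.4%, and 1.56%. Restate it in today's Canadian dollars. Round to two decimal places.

Price-level factor over 4 years: 1.024 × 1.071 × 1.054 × 1.0156 ≈ 1.1739584618.
Purchasing power today: C$931,877 divided by that factor.

C$793,790.44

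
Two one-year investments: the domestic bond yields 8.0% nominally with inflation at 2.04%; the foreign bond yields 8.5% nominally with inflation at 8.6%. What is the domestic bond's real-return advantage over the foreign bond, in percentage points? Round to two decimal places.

5.93

The domestic bond real return: 1.080/1.0204 − 1 = 5.841%.
The foreign bond real return: 1.085/1.086 − 1 = -0.092%.
Difference: 5.841 − (-0.092) = 5.933 pp.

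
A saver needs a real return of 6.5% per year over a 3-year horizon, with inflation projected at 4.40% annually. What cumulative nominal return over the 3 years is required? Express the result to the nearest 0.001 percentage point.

37.452%

Required annual nominal rate: (1+6.5%)(1+4.40%) − 1 = 11.186%.
Cumulative over 3 years: (1 + 0.11186)^3 − 1 ≈ 0.37452.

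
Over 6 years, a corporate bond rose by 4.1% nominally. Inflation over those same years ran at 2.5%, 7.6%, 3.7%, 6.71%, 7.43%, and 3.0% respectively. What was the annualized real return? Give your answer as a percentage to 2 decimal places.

-4.25%

Cumulative inflation factor: 1.025 × 1.076 × 1.037 × 1.0671 × 1.0743 × 1.030 ≈ 1.35046.
Nominal growth factor: 1.04100. Real growth factor = 1.04100 / 1.35046 ≈ 0.77085.
Annualized: 0.77085^(1/6) − 1 ≈ -0.04245.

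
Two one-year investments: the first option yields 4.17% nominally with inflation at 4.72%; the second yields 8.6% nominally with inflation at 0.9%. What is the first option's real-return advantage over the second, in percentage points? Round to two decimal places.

-8.16

The first option real return: 1.0417/1.0472 − 1 = -0.525%.
The second real return: 1.086/1.009 − 1 = 7.631%.
Difference: -0.525 − 7.631 = -8.156 pp.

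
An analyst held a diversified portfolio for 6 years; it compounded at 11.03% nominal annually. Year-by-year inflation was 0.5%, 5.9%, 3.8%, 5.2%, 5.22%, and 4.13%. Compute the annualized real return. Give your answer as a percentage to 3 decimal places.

Cumulative inflation factor: 1.005 × 1.059 × 1.038 × 1.052 × 1.0522 × 1.0413 ≈ 1.27335.
Nominal growth factor: 1.87345. Real growth factor = 1.87345 / 1.27335 ≈ 1.47127.
Annualized: 1.47127^(1/6) − 1 ≈ 0.06647.

6.647%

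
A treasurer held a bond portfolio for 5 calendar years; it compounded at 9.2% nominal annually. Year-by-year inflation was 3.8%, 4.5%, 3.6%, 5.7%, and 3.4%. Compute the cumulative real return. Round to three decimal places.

26.428%

Cumulative inflation factor: 1.038 × 1.045 × 1.036 × 1.057 × 1.034 ≈ 1.22820.
Nominal growth factor: 1.55279. Real growth factor = 1.55279 / 1.22820 ≈ 1.26428.
Total real return ≈ 26.4283%.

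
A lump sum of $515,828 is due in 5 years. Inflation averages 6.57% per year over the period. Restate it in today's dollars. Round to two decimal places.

Price-level factor over 5 years: (1 + 6.57%)^5 ≈ 1.3745952185.
Purchasing power today: $515,828 divided by that factor.

$375,258.11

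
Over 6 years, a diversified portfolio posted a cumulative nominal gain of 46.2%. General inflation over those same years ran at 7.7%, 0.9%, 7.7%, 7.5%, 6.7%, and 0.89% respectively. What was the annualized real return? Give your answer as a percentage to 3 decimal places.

1.282%

Cumulative inflation factor: 1.077 × 1.009 × 1.077 × 1.075 × 1.067 × 1.0089 ≈ 1.35439.
Nominal growth factor: 1.46200. Real growth factor = 1.46200 / 1.35439 ≈ 1.07945.
Annualized: 1.07945^(1/6) − 1 ≈ 0.01282.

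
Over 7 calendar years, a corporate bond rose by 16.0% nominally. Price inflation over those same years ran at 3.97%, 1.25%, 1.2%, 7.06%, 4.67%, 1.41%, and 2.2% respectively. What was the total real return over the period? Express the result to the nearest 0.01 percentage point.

-6.25%

Cumulative inflation factor: 1.0397 × 1.0125 × 1.012 × 1.0706 × 1.0467 × 1.0141 × 1.022 ≈ 1.23727.
Nominal growth factor: 1.16000. Real growth factor = 1.16000 / 1.23727 ≈ 0.93755.
Total real return ≈ -6.2453%.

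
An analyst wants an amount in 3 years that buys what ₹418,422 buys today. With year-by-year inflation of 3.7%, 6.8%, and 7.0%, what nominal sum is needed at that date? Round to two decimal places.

₹495,847.69

Cumulative price-level factor: 1.037 × 1.068 × 1.070 = 1.18504212.
Multiplying ₹418,422 by the price-level factor gives the future nominal sum.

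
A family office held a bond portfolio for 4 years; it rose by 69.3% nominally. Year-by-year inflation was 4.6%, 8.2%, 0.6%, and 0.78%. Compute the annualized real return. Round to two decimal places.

10.21%

Cumulative inflation factor: 1.046 × 1.082 × 1.006 × 1.0078 ≈ 1.14744.
Nominal growth factor: 1.69300. Real growth factor = 1.69300 / 1.14744 ≈ 1.47545.
Annualized: 1.47545^(1/4) − 1 ≈ 0.10213.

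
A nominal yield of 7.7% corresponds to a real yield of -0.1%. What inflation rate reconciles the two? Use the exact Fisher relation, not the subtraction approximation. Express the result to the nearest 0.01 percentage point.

7.81%

From (1+r_nom) = (1+r_real)(1+π), we get 1+π = (1 + 7.7%)/(1 − 0.1%) = 1.077/0.999 ≈ 1.07808.
So π ≈ 7.8078%.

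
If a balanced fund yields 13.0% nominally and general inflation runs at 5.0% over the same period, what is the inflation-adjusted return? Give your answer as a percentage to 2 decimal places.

Real return via the Fisher equation: (1 + 13.0%)/(1 + 5.0%) − 1 = 1.130/1.050 − 1 ≈ 0.07619.

7.62%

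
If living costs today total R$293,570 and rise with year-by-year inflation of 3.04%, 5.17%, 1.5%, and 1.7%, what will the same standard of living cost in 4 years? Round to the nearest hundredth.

Cumulative price-level factor: 1.0304 × 1.0517 × 1.015 × 1.017 ≈ 1.1186255100.
Multiplying R$293,570 by the price-level factor gives the future nominal sum.

R$328,394.89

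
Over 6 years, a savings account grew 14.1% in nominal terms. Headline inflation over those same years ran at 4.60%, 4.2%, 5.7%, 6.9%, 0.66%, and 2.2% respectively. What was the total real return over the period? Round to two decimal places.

-9.94%

Cumulative inflation factor: 1.0460 × 1.042 × 1.057 × 1.069 × 1.0066 × 1.022 ≈ 1.26695.
Nominal growth factor: 1.14100. Real growth factor = 1.14100 / 1.26695 ≈ 0.90059.
Total real return ≈ -9.9413%.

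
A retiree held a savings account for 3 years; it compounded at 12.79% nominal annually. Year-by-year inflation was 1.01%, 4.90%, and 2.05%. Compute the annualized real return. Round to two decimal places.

Cumulative inflation factor: 1.0101 × 1.0490 × 1.0205 ≈ 1.08132.
Nominal growth factor: 1.43487. Real growth factor = 1.43487 / 1.08132 ≈ 1.32696.
Annualized: 1.32696^(1/3) − 1 ≈ 0.09889.

9.89%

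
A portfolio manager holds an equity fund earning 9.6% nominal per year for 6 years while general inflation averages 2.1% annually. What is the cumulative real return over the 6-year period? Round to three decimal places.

53.006%

The annual real rate is (1+9.6%)/(1+2.1%) − 1 = 7.3457%.
Compounded over 6 years: (1 + 0.073457)^6 − 1 ≈ 0.53006.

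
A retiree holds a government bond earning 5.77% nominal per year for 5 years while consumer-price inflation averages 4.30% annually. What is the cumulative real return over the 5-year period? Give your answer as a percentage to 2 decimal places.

7.25%

The annual real rate is (1+5.77%)/(1+4.30%) − 1 = 1.4094%.
Compounded over 5 years: (1 + 0.014094)^5 − 1 ≈ 0.07248.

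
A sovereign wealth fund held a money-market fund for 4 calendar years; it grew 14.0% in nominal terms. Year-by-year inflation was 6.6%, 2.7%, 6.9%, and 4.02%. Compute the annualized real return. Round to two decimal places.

-1.63%

Cumulative inflation factor: 1.066 × 1.027 × 1.069 × 1.0402 ≈ 1.21737.
Nominal growth factor: 1.14000. Real growth factor = 1.14000 / 1.21737 ≈ 0.93645.
Annualized: 0.93645^(1/4) − 1 ≈ -0.01628.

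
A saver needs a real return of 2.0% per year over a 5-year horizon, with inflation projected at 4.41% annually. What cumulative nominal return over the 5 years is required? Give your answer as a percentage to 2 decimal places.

37.00%

Required annual nominal rate: (1+2.0%)(1+4.41%) − 1 = 6.4982%.
Cumulative over 5 years: (1 + 0.064982)^5 − 1 ≈ 0.36997.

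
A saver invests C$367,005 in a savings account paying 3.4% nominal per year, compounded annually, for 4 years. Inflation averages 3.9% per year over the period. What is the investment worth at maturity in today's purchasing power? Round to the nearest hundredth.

C$359,991.25

Nominal value at maturity: C$367,005 × (1 + 3.4%)^4 ≈ C$419,521.42.
Price-level factor over 4 years: (1 + 3.9%)^4 ≈ 1.1653655894.
The maturity value deflated by that factor is the answer in today's purchasing power.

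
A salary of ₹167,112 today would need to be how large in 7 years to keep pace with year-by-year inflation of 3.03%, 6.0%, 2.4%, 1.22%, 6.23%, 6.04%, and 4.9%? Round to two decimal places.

Cumulative price-level factor: 1.0303 × 1.060 × 1.024 × 1.0122 × 1.0623 × 1.0604 × 1.049 ≈ 1.3376061086.
The nominal amount required is ₹167,112 scaled up by that factor.

₹223,530.03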